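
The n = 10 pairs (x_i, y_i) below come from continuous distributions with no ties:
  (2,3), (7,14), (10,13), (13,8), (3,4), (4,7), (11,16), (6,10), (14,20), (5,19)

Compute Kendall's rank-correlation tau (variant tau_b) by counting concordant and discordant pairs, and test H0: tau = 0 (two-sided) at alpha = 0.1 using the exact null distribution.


Step 1: Enumerate the 45 unordered pairs (i,j) with i<j and classify each by sign(x_j-x_i) * sign(y_j-y_i).
  (1,2):dx=+5,dy=+11->C; (1,3):dx=+8,dy=+10->C; (1,4):dx=+11,dy=+5->C; (1,5):dx=+1,dy=+1->C
  (1,6):dx=+2,dy=+4->C; (1,7):dx=+9,dy=+13->C; (1,8):dx=+4,dy=+7->C; (1,9):dx=+12,dy=+17->C
  (1,10):dx=+3,dy=+16->C; (2,3):dx=+3,dy=-1->D; (2,4):dx=+6,dy=-6->D; (2,5):dx=-4,dy=-10->C
  (2,6):dx=-3,dy=-7->C; (2,7):dx=+4,dy=+2->C; (2,8):dx=-1,dy=-4->C; (2,9):dx=+7,dy=+6->C
  (2,10):dx=-2,dy=+5->D; (3,4):dx=+3,dy=-5->D; (3,5):dx=-7,dy=-9->C; (3,6):dx=-6,dy=-6->C
  (3,7):dx=+1,dy=+3->C; (3,8):dx=-4,dy=-3->C; (3,9):dx=+4,dy=+7->C; (3,10):dx=-5,dy=+6->D
  (4,5):dx=-10,dy=-4->C; (4,6):dx=-9,dy=-1->C; (4,7):dx=-2,dy=+8->D; (4,8):dx=-7,dy=+2->D
  (4,9):dx=+1,dy=+12->C; (4,10):dx=-8,dy=+11->D; (5,6):dx=+1,dy=+3->C; (5,7):dx=+8,dy=+12->C
  (5,8):dx=+3,dy=+6->C; (5,9):dx=+11,dy=+16->C; (5,10):dx=+2,dy=+15->C; (6,7):dx=+7,dy=+9->C
  (6,8):dx=+2,dy=+3->C; (6,9):dx=+10,dy=+13->C; (6,10):dx=+1,dy=+12->C; (7,8):dx=-5,dy=-6->C
  (7,9):dx=+3,dy=+4->C; (7,10):dx=-6,dy=+3->D; (8,9):dx=+8,dy=+10->C; (8,10):dx=-1,dy=+9->D
  (9,10):dx=-9,dy=-1->C
Step 2: C = 35, D = 10, total pairs = 45.
Step 3: tau = (C - D)/(n(n-1)/2) = (35 - 10)/45 = 0.555556.
Step 4: Exact two-sided p-value (enumerate n! = 3628800 permutations of y under H0): p = 0.028609.
Step 5: alpha = 0.1. reject H0.

tau_b = 0.5556 (C=35, D=10), p = 0.028609, reject H0.


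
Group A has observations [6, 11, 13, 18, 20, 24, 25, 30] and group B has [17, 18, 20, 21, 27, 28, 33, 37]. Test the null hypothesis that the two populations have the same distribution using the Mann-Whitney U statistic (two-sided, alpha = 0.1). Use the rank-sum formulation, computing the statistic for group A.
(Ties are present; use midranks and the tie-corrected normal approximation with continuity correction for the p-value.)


Step 1: Combine and sort all 16 observations; assign midranks.
sorted (value, group): (6,X), (11,X), (13,X), (17,Y), (18,X), (18,Y), (20,X), (20,Y), (21,Y), (24,X), (25,X), (27,Y), (28,Y), (30,X), (33,Y), (37,Y)
ranks: 6->1, 11->2, 13->3, 17->4, 18->5.5, 18->5.5, 20->7.5, 20->7.5, 21->9, 24->10, 25->11, 27->12, 28->13, 30->14, 33->15, 37->16
Step 2: Rank sum for X: R1 = 1 + 2 + 3 + 5.5 + 7.5 + 10 + 11 + 14 = 54.
Step 3: U_X = R1 - n1(n1+1)/2 = 54 - 8*9/2 = 54 - 36 = 18.
       U_Y = n1*n2 - U_X = 64 - 18 = 46.
Step 4: Ties are present, so use the tie-corrected normal approximation (with continuity correction) for the p-value.
Step 5: p-value = 0.155645; compare to alpha = 0.1. fail to reject H0.

U_X = 18, p = 0.155645, fail to reject H0 at alpha = 0.1.


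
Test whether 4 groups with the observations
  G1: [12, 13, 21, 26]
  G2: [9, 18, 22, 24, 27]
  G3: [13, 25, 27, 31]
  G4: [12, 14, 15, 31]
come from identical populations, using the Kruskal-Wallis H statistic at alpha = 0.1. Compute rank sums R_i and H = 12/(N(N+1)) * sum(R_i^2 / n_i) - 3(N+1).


Step 1: Combine all N = 17 observations and assign midranks.
sorted (value, group, rank): (9,G2,1), (12,G1,2.5), (12,G4,2.5), (13,G1,4.5), (13,G3,4.5), (14,G4,6), (15,G4,7), (18,G2,8), (21,G1,9), (22,G2,10), (24,G2,11), (25,G3,12), (26,G1,13), (27,G2,14.5), (27,G3,14.5), (31,G3,16.5), (31,G4,16.5)
Step 2: Sum ranks within each group.
R_1 = 29 (n_1 = 4)
R_2 = 44.5 (n_2 = 5)
R_3 = 47.5 (n_3 = 4)
R_4 = 32 (n_4 = 4)
Step 3: H = 12/(N(N+1)) * sum(R_i^2/n_i) - 3(N+1)
     = 12/(17*18) * (29^2/4 + 44.5^2/5 + 47.5^2/4 + 32^2/4) - 3*18
     = 0.039216 * 1426.36 - 54
     = 1.935784.
Step 4: Ties present; correction factor C = 1 - 24/(17^3 - 17) = 0.995098. Corrected H = 1.935784 / 0.995098 = 1.945320.
Step 5: Under H0, H ~ chi^2(3); p-value = 0.583833.
Step 6: alpha = 0.1. fail to reject H0.

H = 1.9453, df = 3, p = 0.583833, fail to reject H0.


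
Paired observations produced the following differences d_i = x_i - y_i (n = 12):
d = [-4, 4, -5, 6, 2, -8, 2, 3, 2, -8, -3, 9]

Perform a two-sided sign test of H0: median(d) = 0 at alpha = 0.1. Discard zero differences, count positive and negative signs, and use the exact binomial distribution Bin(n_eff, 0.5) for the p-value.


Step 1: Discard zero differences. Original n = 12; n_eff = number of nonzero differences = 12.
Nonzero differences (with sign): -4, +4, -5, +6, +2, -8, +2, +3, +2, -8, -3, +9
Step 2: Count signs: positive = 7, negative = 5.
Step 3: Under H0: P(positive) = 0.5, so the number of positives S ~ Bin(12, 0.5).
Step 4: Two-sided exact p-value = sum of Bin(12,0.5) probabilities at or below the observed probability = 0.774414.
Step 5: alpha = 0.1. fail to reject H0.

n_eff = 12, pos = 7, neg = 5, p = 0.774414, fail to reject H0.


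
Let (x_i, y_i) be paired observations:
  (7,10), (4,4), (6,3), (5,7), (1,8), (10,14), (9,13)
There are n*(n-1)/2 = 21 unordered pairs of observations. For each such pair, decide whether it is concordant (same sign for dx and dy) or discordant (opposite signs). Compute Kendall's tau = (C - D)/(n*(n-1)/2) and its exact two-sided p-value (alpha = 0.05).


Step 1: Enumerate the 21 unordered pairs (i,j) with i<j and classify each by sign(x_j-x_i) * sign(y_j-y_i).
  (1,2):dx=-3,dy=-6->C; (1,3):dx=-1,dy=-7->C; (1,4):dx=-2,dy=-3->C; (1,5):dx=-6,dy=-2->C
  (1,6):dx=+3,dy=+4->C; (1,7):dx=+2,dy=+3->C; (2,3):dx=+2,dy=-1->D; (2,4):dx=+1,dy=+3->C
  (2,5):dx=-3,dy=+4->D; (2,6):dx=+6,dy=+10->C; (2,7):dx=+5,dy=+9->C; (3,4):dx=-1,dy=+4->D
  (3,5):dx=-5,dy=+5->D; (3,6):dx=+4,dy=+11->C; (3,7):dx=+3,dy=+10->C; (4,5):dx=-4,dy=+1->D
  (4,6):dx=+5,dy=+7->C; (4,7):dx=+4,dy=+6->C; (5,6):dx=+9,dy=+6->C; (5,7):dx=+8,dy=+5->C
  (6,7):dx=-1,dy=-1->C
Step 2: C = 16, D = 5, total pairs = 21.
Step 3: tau = (C - D)/(n(n-1)/2) = (16 - 5)/21 = 0.523810.
Step 4: Exact two-sided p-value (enumerate n! = 5040 permutations of y under H0): p = 0.136111.
Step 5: alpha = 0.05. fail to reject H0.

tau_b = 0.5238 (C=16, D=5), p = 0.136111, fail to reject H0.


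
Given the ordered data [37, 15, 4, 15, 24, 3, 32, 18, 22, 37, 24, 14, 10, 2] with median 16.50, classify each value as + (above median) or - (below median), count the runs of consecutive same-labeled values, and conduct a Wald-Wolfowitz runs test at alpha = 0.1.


Step 1: Compute median = 16.50; label A = above, B = below.
Labels in order: ABBBABAAAAABBB  (n_A = 7, n_B = 7)
Step 2: Count runs R = 6.
Step 3: Under H0 (random ordering), E[R] = 2*n_A*n_B/(n_A+n_B) + 1 = 2*7*7/14 + 1 = 8.0000.
        Var[R] = 2*n_A*n_B*(2*n_A*n_B - n_A - n_B) / ((n_A+n_B)^2 * (n_A+n_B-1)) = 8232/2548 = 3.2308.
        SD[R] = 1.7974.
Step 4: Continuity-corrected z = (R + 0.5 - E[R]) / SD[R] = (6 + 0.5 - 8.0000) / 1.7974 = -0.8345.
Step 5: Two-sided p-value via normal approximation = 2*(1 - Phi(|z|)) = 0.403986.
Step 6: alpha = 0.1. fail to reject H0.

R = 6, z = -0.8345, p = 0.403986, fail to reject H0.


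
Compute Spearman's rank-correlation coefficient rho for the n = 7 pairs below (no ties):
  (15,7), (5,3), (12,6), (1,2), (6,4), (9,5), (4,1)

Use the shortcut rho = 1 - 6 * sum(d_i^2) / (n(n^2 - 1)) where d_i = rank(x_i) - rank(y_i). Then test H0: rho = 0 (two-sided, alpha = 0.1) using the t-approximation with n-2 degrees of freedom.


Step 1: Rank x and y separately (midranks; no ties here).
rank(x): 15->7, 5->3, 12->6, 1->1, 6->4, 9->5, 4->2
rank(y): 7->7, 3->3, 6->6, 2->2, 4->4, 5->5, 1->1
Step 2: d_i = R_x(i) - R_y(i); compute d_i^2.
  (7-7)^2=0, (3-3)^2=0, (6-6)^2=0, (1-2)^2=1, (4-4)^2=0, (5-5)^2=0, (2-1)^2=1
sum(d^2) = 2.
Step 3: rho = 1 - 6*2 / (7*(7^2 - 1)) = 1 - 12/336 = 0.964286.
Step 4: Under H0, t = rho * sqrt((n-2)/(1-rho^2)) = 8.1408 ~ t(5).
Step 5: Two-sided p-value from the t-distribution with 5 df = 0.000454.
Step 6: alpha = 0.1. reject H0.

rho = 0.9643, p = 0.000454, reject H0 at alpha = 0.1.


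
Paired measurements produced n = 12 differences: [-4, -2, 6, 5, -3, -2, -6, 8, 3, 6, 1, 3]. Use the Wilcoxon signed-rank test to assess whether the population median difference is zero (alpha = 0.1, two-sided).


Step 1: Drop any zero differences (none here) and take |d_i|.
|d| = [4, 2, 6, 5, 3, 2, 6, 8, 3, 6, 1, 3]
Step 2: Midrank |d_i| (ties get averaged ranks).
ranks: |4|->7, |2|->2.5, |6|->10, |5|->8, |3|->5, |2|->2.5, |6|->10, |8|->12, |3|->5, |6|->10, |1|->1, |3|->5
Step 3: Attach original signs; sum ranks with positive sign and with negative sign.
W+ = 10 + 8 + 12 + 5 + 10 + 1 + 5 = 51
W- = 7 + 2.5 + 5 + 2.5 + 10 = 27
(Check: W+ + W- = 78 should equal n(n+1)/2 = 78.)
Step 4: Test statistic W = min(W+, W-) = 27.
Step 5: Ties in |d|, so use the tie-corrected normal approximation.
        E[W] = n(n+1)/4 = 12*13/4 = 39.
        Tie groups: |d|=2 (t=2), |d|=3 (t=3), |d|=6 (t=3); sum(t^3 - t) = 54.
        Var[W] = n(n+1)(2n+1)/24 - sum(t^3-t)/48 = 3900/24 - 54/48 = 161.375.
        z = (W - E[W]) / sqrt(Var[W]) = (27 - 39) / 12.7033 = -0.9446.
        Two-sided p = 2*Phi(z) = 0.344846.
Step 6: alpha = 0.1. fail to reject H0.

W+ = 51, W- = 27, W = min = 27, p = 0.344846, fail to reject H0.


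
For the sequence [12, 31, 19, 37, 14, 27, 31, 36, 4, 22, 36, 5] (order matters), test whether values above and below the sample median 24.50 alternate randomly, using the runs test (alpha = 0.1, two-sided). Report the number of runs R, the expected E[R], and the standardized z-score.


Step 1: Compute median = 24.50; label A = above, B = below.
Labels in order: BABABAAABBAB  (n_A = 6, n_B = 6)
Step 2: Count runs R = 9.
Step 3: Under H0 (random ordering), E[R] = 2*n_A*n_B/(n_A+n_B) + 1 = 2*6*6/12 + 1 = 7.0000.
        Var[R] = 2*n_A*n_B*(2*n_A*n_B - n_A - n_B) / ((n_A+n_B)^2 * (n_A+n_B-1)) = 4320/1584 = 2.7273.
        SD[R] = 1.6514.
Step 4: Continuity-corrected z = (R - 0.5 - E[R]) / SD[R] = (9 - 0.5 - 7.0000) / 1.6514 = 0.9083.
Step 5: Two-sided p-value via normal approximation = 2*(1 - Phi(|z|)) = 0.363722.
Step 6: alpha = 0.1. fail to reject H0.

R = 9, z = 0.9083, p = 0.363722, fail to reject H0.


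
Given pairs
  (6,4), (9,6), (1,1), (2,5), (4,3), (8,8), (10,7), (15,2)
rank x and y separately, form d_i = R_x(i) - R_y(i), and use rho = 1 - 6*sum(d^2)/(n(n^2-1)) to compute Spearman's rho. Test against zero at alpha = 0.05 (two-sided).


Step 1: Rank x and y separately (midranks; no ties here).
rank(x): 6->4, 9->6, 1->1, 2->2, 4->3, 8->5, 10->7, 15->8
rank(y): 4->4, 6->6, 1->1, 5->5, 3->3, 8->8, 7->7, 2->2
Step 2: d_i = R_x(i) - R_y(i); compute d_i^2.
  (4-4)^2=0, (6-6)^2=0, (1-1)^2=0, (2-5)^2=9, (3-3)^2=0, (5-8)^2=9, (7-7)^2=0, (8-2)^2=36
sum(d^2) = 54.
Step 3: rho = 1 - 6*54 / (8*(8^2 - 1)) = 1 - 324/504 = 0.357143.
Step 4: Under H0, t = rho * sqrt((n-2)/(1-rho^2)) = 0.9366 ~ t(6).
Step 5: Two-sided p-value from the t-distribution with 6 df = 0.385121.
Step 6: alpha = 0.05. fail to reject H0.

rho = 0.3571, p = 0.385121, fail to reject H0 at alpha = 0.05.


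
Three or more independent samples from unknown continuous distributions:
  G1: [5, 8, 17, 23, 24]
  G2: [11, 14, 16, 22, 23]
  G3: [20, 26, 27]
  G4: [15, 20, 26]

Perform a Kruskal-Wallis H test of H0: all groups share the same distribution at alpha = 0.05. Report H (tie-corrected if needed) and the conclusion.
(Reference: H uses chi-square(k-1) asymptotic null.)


Step 1: Combine all N = 16 observations and assign midranks.
sorted (value, group, rank): (5,G1,1), (8,G1,2), (11,G2,3), (14,G2,4), (15,G4,5), (16,G2,6), (17,G1,7), (20,G3,8.5), (20,G4,8.5), (22,G2,10), (23,G1,11.5), (23,G2,11.5), (24,G1,13), (26,G3,14.5), (26,G4,14.5), (27,G3,16)
Step 2: Sum ranks within each group.
R_1 = 34.5 (n_1 = 5)
R_2 = 34.5 (n_2 = 5)
R_3 = 39 (n_3 = 3)
R_4 = 28 (n_4 = 3)
Step 3: H = 12/(N(N+1)) * sum(R_i^2/n_i) - 3(N+1)
     = 12/(16*17) * (34.5^2/5 + 34.5^2/5 + 39^2/3 + 28^2/3) - 3*17
     = 0.044118 * 1244.43 - 51
     = 3.901471.
Step 4: Ties present; correction factor C = 1 - 18/(16^3 - 16) = 0.995588. Corrected H = 3.901471 / 0.995588 = 3.918759.
Step 5: Under H0, H ~ chi^2(3); p-value = 0.270371.
Step 6: alpha = 0.05. fail to reject H0.

H = 3.9188, df = 3, p = 0.270371, fail to reject H0.


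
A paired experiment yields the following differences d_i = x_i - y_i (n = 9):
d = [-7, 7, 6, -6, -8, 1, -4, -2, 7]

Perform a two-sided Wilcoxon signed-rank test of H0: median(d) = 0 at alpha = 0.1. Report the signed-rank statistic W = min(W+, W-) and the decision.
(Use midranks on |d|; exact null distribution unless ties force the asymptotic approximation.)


Step 1: Drop any zero differences (none here) and take |d_i|.
|d| = [7, 7, 6, 6, 8, 1, 4, 2, 7]
Step 2: Midrank |d_i| (ties get averaged ranks).
ranks: |7|->7, |7|->7, |6|->4.5, |6|->4.5, |8|->9, |1|->1, |4|->3, |2|->2, |7|->7
Step 3: Attach original signs; sum ranks with positive sign and with negative sign.
W+ = 7 + 4.5 + 1 + 7 = 19.5
W- = 7 + 4.5 + 9 + 3 + 2 = 25.5
(Check: W+ + W- = 45 should equal n(n+1)/2 = 45.)
Step 4: Test statistic W = min(W+, W-) = 19.5.
Step 5: Ties in |d|, so use the tie-corrected normal approximation.
        E[W] = n(n+1)/4 = 9*10/4 = 22.5.
        Tie groups: |d|=6 (t=2), |d|=7 (t=3); sum(t^3 - t) = 30.
        Var[W] = n(n+1)(2n+1)/24 - sum(t^3-t)/48 = 1710/24 - 30/48 = 70.625.
        z = (W - E[W]) / sqrt(Var[W]) = (19.5 - 22.5) / 8.4039 = -0.3570.
        Two-sided p = 2*Phi(z) = 0.721108.
Step 6: alpha = 0.1. fail to reject H0.

W+ = 19.5, W- = 25.5, W = min = 19.5, p = 0.721108, fail to reject H0.


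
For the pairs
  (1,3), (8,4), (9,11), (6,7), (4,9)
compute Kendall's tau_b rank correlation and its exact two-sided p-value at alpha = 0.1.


Step 1: Enumerate the 10 unordered pairs (i,j) with i<j and classify each by sign(x_j-x_i) * sign(y_j-y_i).
  (1,2):dx=+7,dy=+1->C; (1,3):dx=+8,dy=+8->C; (1,4):dx=+5,dy=+4->C; (1,5):dx=+3,dy=+6->C
  (2,3):dx=+1,dy=+7->C; (2,4):dx=-2,dy=+3->D; (2,5):dx=-4,dy=+5->D; (3,4):dx=-3,dy=-4->C
  (3,5):dx=-5,dy=-2->C; (4,5):dx=-2,dy=+2->D
Step 2: C = 7, D = 3, total pairs = 10.
Step 3: tau = (C - D)/(n(n-1)/2) = (7 - 3)/10 = 0.400000.
Step 4: Exact two-sided p-value (enumerate n! = 120 permutations of y under H0): p = 0.483333.
Step 5: alpha = 0.1. fail to reject H0.

tau_b = 0.4000 (C=7, D=3), p = 0.483333, fail to reject H0.


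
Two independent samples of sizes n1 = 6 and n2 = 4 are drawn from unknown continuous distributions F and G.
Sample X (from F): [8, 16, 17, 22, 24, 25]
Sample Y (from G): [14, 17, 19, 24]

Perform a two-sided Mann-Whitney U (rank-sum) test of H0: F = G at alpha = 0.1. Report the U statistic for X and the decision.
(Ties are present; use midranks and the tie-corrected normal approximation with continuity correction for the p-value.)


Step 1: Combine and sort all 10 observations; assign midranks.
sorted (value, group): (8,X), (14,Y), (16,X), (17,X), (17,Y), (19,Y), (22,X), (24,X), (24,Y), (25,X)
ranks: 8->1, 14->2, 16->3, 17->4.5, 17->4.5, 19->6, 22->7, 24->8.5, 24->8.5, 25->10
Step 2: Rank sum for X: R1 = 1 + 3 + 4.5 + 7 + 8.5 + 10 = 34.
Step 3: U_X = R1 - n1(n1+1)/2 = 34 - 6*7/2 = 34 - 21 = 13.
       U_Y = n1*n2 - U_X = 24 - 13 = 11.
Step 4: Ties are present, so use the tie-corrected normal approximation (with continuity correction) for the p-value.
Step 5: p-value = 0.914589; compare to alpha = 0.1. fail to reject H0.

U_X = 13, p = 0.914589, fail to reject H0 at alpha = 0.1.


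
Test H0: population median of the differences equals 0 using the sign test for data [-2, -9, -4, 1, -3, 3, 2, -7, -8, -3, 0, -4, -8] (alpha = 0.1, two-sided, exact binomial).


Step 1: Discard zero differences. Original n = 13; n_eff = number of nonzero differences = 12.
Nonzero differences (with sign): -2, -9, -4, +1, -3, +3, +2, -7, -8, -3, -4, -8
Step 2: Count signs: positive = 3, negative = 9.
Step 3: Under H0: P(positive) = 0.5, so the number of positives S ~ Bin(12, 0.5).
Step 4: Two-sided exact p-value = sum of Bin(12,0.5) probabilities at or below the observed probability = 0.145996.
Step 5: alpha = 0.1. fail to reject H0.

n_eff = 12, pos = 3, neg = 9, p = 0.145996, fail to reject H0.


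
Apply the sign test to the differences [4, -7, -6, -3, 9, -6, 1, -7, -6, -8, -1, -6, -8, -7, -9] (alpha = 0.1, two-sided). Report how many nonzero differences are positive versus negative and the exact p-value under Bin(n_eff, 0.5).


Step 1: Discard zero differences. Original n = 15; n_eff = number of nonzero differences = 15.
Nonzero differences (with sign): +4, -7, -6, -3, +9, -6, +1, -7, -6, -8, -1, -6, -8, -7, -9
Step 2: Count signs: positive = 3, negative = 12.
Step 3: Under H0: P(positive) = 0.5, so the number of positives S ~ Bin(15, 0.5).
Step 4: Two-sided exact p-value = sum of Bin(15,0.5) probabilities at or below the observed probability = 0.035156.
Step 5: alpha = 0.1. reject H0.

n_eff = 15, pos = 3, neg = 12, p = 0.035156, reject H0.


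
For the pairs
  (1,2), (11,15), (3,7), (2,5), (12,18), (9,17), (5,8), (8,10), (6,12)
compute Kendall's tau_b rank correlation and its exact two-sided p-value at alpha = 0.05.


Step 1: Enumerate the 36 unordered pairs (i,j) with i<j and classify each by sign(x_j-x_i) * sign(y_j-y_i).
  (1,2):dx=+10,dy=+13->C; (1,3):dx=+2,dy=+5->C; (1,4):dx=+1,dy=+3->C; (1,5):dx=+11,dy=+16->C
  (1,6):dx=+8,dy=+15->C; (1,7):dx=+4,dy=+6->C; (1,8):dx=+7,dy=+8->C; (1,9):dx=+5,dy=+10->C
  (2,3):dx=-8,dy=-8->C; (2,4):dx=-9,dy=-10->C; (2,5):dx=+1,dy=+3->C; (2,6):dx=-2,dy=+2->D
  (2,7):dx=-6,dy=-7->C; (2,8):dx=-3,dy=-5->C; (2,9):dx=-5,dy=-3->C; (3,4):dx=-1,dy=-2->C
  (3,5):dx=+9,dy=+11->C; (3,6):dx=+6,dy=+10->C; (3,7):dx=+2,dy=+1->C; (3,8):dx=+5,dy=+3->C
  (3,9):dx=+3,dy=+5->C; (4,5):dx=+10,dy=+13->C; (4,6):dx=+7,dy=+12->C; (4,7):dx=+3,dy=+3->C
  (4,8):dx=+6,dy=+5->C; (4,9):dx=+4,dy=+7->C; (5,6):dx=-3,dy=-1->C; (5,7):dx=-7,dy=-10->C
  (5,8):dx=-4,dy=-8->C; (5,9):dx=-6,dy=-6->C; (6,7):dx=-4,dy=-9->C; (6,8):dx=-1,dy=-7->C
  (6,9):dx=-3,dy=-5->C; (7,8):dx=+3,dy=+2->C; (7,9):dx=+1,dy=+4->C; (8,9):dx=-2,dy=+2->D
Step 2: C = 34, D = 2, total pairs = 36.
Step 3: tau = (C - D)/(n(n-1)/2) = (34 - 2)/36 = 0.888889.
Step 4: Exact two-sided p-value (enumerate n! = 362880 permutations of y under H0): p = 0.000243.
Step 5: alpha = 0.05. reject H0.

tau_b = 0.8889 (C=34, D=2), p = 0.000243, reject H0.


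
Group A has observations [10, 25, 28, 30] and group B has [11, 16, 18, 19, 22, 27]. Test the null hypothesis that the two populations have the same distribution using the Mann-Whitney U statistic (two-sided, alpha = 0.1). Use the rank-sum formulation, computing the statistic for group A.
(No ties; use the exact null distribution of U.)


Step 1: Combine and sort all 10 observations; assign midranks.
sorted (value, group): (10,X), (11,Y), (16,Y), (18,Y), (19,Y), (22,Y), (25,X), (27,Y), (28,X), (30,X)
ranks: 10->1, 11->2, 16->3, 18->4, 19->5, 22->6, 25->7, 27->8, 28->9, 30->10
Step 2: Rank sum for X: R1 = 1 + 7 + 9 + 10 = 27.
Step 3: U_X = R1 - n1(n1+1)/2 = 27 - 4*5/2 = 27 - 10 = 17.
       U_Y = n1*n2 - U_X = 24 - 17 = 7.
Step 4: No ties, so the exact null distribution of U (based on enumerating the C(10,4) = 210 equally likely rank assignments) gives the two-sided p-value.
Step 5: p-value = 0.352381; compare to alpha = 0.1. fail to reject H0.

U_X = 17, p = 0.352381, fail to reject H0 at alpha = 0.1.


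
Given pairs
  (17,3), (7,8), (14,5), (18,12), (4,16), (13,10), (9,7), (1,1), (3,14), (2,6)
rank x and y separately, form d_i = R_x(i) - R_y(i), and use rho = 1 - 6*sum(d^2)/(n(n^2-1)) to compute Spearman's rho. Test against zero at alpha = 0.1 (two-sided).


Step 1: Rank x and y separately (midranks; no ties here).
rank(x): 17->9, 7->5, 14->8, 18->10, 4->4, 13->7, 9->6, 1->1, 3->3, 2->2
rank(y): 3->2, 8->6, 5->3, 12->8, 16->10, 10->7, 7->5, 1->1, 14->9, 6->4
Step 2: d_i = R_x(i) - R_y(i); compute d_i^2.
  (9-2)^2=49, (5-6)^2=1, (8-3)^2=25, (10-8)^2=4, (4-10)^2=36, (7-7)^2=0, (6-5)^2=1, (1-1)^2=0, (3-9)^2=36, (2-4)^2=4
sum(d^2) = 156.
Step 3: rho = 1 - 6*156 / (10*(10^2 - 1)) = 1 - 936/990 = 0.054545.
Step 4: Under H0, t = rho * sqrt((n-2)/(1-rho^2)) = 0.1545 ~ t(8).
Step 5: Two-sided p-value from the t-distribution with 8 df = 0.881036.
Step 6: alpha = 0.1. fail to reject H0.

rho = 0.0545, p = 0.881036, fail to reject H0 at alpha = 0.1.


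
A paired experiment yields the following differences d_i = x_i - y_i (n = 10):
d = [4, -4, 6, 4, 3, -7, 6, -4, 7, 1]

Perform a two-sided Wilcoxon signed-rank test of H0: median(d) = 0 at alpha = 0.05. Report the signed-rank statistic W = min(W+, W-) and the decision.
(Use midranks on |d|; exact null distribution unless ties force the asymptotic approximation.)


Step 1: Drop any zero differences (none here) and take |d_i|.
|d| = [4, 4, 6, 4, 3, 7, 6, 4, 7, 1]
Step 2: Midrank |d_i| (ties get averaged ranks).
ranks: |4|->4.5, |4|->4.5, |6|->7.5, |4|->4.5, |3|->2, |7|->9.5, |6|->7.5, |4|->4.5, |7|->9.5, |1|->1
Step 3: Attach original signs; sum ranks with positive sign and with negative sign.
W+ = 4.5 + 7.5 + 4.5 + 2 + 7.5 + 9.5 + 1 = 36.5
W- = 4.5 + 9.5 + 4.5 = 18.5
(Check: W+ + W- = 55 should equal n(n+1)/2 = 55.)
Step 4: Test statistic W = min(W+, W-) = 18.5.
Step 5: Ties in |d|, so use the tie-corrected normal approximation.
        E[W] = n(n+1)/4 = 10*11/4 = 27.5.
        Tie groups: |d|=4 (t=4), |d|=6 (t=2), |d|=7 (t=2); sum(t^3 - t) = 72.
        Var[W] = n(n+1)(2n+1)/24 - sum(t^3-t)/48 = 2310/24 - 72/48 = 94.75.
        z = (W - E[W]) / sqrt(Var[W]) = (18.5 - 27.5) / 9.7340 = -0.9246.
        Two-sided p = 2*Phi(z) = 0.355175.
Step 6: alpha = 0.05. fail to reject H0.

W+ = 36.5, W- = 18.5, W = min = 18.5, p = 0.355175, fail to reject H0.


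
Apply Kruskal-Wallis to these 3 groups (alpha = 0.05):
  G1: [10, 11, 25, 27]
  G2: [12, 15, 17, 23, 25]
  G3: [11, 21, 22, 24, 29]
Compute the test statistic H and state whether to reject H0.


Step 1: Combine all N = 14 observations and assign midranks.
sorted (value, group, rank): (10,G1,1), (11,G1,2.5), (11,G3,2.5), (12,G2,4), (15,G2,5), (17,G2,6), (21,G3,7), (22,G3,8), (23,G2,9), (24,G3,10), (25,G1,11.5), (25,G2,11.5), (27,G1,13), (29,G3,14)
Step 2: Sum ranks within each group.
R_1 = 28 (n_1 = 4)
R_2 = 35.5 (n_2 = 5)
R_3 = 41.5 (n_3 = 5)
Step 3: H = 12/(N(N+1)) * sum(R_i^2/n_i) - 3(N+1)
     = 12/(14*15) * (28^2/4 + 35.5^2/5 + 41.5^2/5) - 3*15
     = 0.057143 * 792.5 - 45
     = 0.285714.
Step 4: Ties present; correction factor C = 1 - 12/(14^3 - 14) = 0.995604. Corrected H = 0.285714 / 0.995604 = 0.286976.
Step 5: Under H0, H ~ chi^2(2); p-value = 0.866331.
Step 6: alpha = 0.05. fail to reject H0.

H = 0.2870, df = 2, p = 0.866331, fail to reject H0.


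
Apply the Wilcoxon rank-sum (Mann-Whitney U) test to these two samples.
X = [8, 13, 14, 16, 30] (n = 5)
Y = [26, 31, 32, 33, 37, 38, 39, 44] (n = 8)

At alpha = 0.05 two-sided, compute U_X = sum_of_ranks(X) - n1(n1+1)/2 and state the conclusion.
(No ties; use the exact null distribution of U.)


Step 1: Combine and sort all 13 observations; assign midranks.
sorted (value, group): (8,X), (13,X), (14,X), (16,X), (26,Y), (30,X), (31,Y), (32,Y), (33,Y), (37,Y), (38,Y), (39,Y), (44,Y)
ranks: 8->1, 13->2, 14->3, 16->4, 26->5, 30->6, 31->7, 32->8, 33->9, 37->10, 38->11, 39->12, 44->13
Step 2: Rank sum for X: R1 = 1 + 2 + 3 + 4 + 6 = 16.
Step 3: U_X = R1 - n1(n1+1)/2 = 16 - 5*6/2 = 16 - 15 = 1.
       U_Y = n1*n2 - U_X = 40 - 1 = 39.
Step 4: No ties, so the exact null distribution of U (based on enumerating the C(13,5) = 1287 equally likely rank assignments) gives the two-sided p-value.
Step 5: p-value = 0.003108; compare to alpha = 0.05. reject H0.

U_X = 1, p = 0.003108, reject H0 at alpha = 0.05.


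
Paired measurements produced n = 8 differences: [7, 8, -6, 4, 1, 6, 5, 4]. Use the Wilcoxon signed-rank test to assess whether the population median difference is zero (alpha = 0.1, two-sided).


Step 1: Drop any zero differences (none here) and take |d_i|.
|d| = [7, 8, 6, 4, 1, 6, 5, 4]
Step 2: Midrank |d_i| (ties get averaged ranks).
ranks: |7|->7, |8|->8, |6|->5.5, |4|->2.5, |1|->1, |6|->5.5, |5|->4, |4|->2.5
Step 3: Attach original signs; sum ranks with positive sign and with negative sign.
W+ = 7 + 8 + 2.5 + 1 + 5.5 + 4 + 2.5 = 30.5
W- = 5.5 = 5.5
(Check: W+ + W- = 36 should equal n(n+1)/2 = 36.)
Step 4: Test statistic W = min(W+, W-) = 5.5.
Step 5: Ties in |d|, so use the tie-corrected normal approximation.
        E[W] = n(n+1)/4 = 8*9/4 = 18.
        Tie groups: |d|=4 (t=2), |d|=6 (t=2); sum(t^3 - t) = 12.
        Var[W] = n(n+1)(2n+1)/24 - sum(t^3-t)/48 = 1224/24 - 12/48 = 50.75.
        z = (W - E[W]) / sqrt(Var[W]) = (5.5 - 18) / 7.1239 = -1.7547.
        Two-sided p = 2*Phi(z) = 0.079318.
Step 6: alpha = 0.1. reject H0.

W+ = 30.5, W- = 5.5, W = min = 5.5, p = 0.079318, reject H0.


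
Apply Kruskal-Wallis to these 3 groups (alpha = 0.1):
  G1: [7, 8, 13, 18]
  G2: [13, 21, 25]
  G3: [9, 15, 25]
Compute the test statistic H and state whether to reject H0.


Step 1: Combine all N = 10 observations and assign midranks.
sorted (value, group, rank): (7,G1,1), (8,G1,2), (9,G3,3), (13,G1,4.5), (13,G2,4.5), (15,G3,6), (18,G1,7), (21,G2,8), (25,G2,9.5), (25,G3,9.5)
Step 2: Sum ranks within each group.
R_1 = 14.5 (n_1 = 4)
R_2 = 22 (n_2 = 3)
R_3 = 18.5 (n_3 = 3)
Step 3: H = 12/(N(N+1)) * sum(R_i^2/n_i) - 3(N+1)
     = 12/(10*11) * (14.5^2/4 + 22^2/3 + 18.5^2/3) - 3*11
     = 0.109091 * 327.979 - 33
     = 2.779545.
Step 4: Ties present; correction factor C = 1 - 12/(10^3 - 10) = 0.987879. Corrected H = 2.779545 / 0.987879 = 2.813650.
Step 5: Under H0, H ~ chi^2(2); p-value = 0.244920.
Step 6: alpha = 0.1. fail to reject H0.

H = 2.8137, df = 2, p = 0.244920, fail to reject H0.


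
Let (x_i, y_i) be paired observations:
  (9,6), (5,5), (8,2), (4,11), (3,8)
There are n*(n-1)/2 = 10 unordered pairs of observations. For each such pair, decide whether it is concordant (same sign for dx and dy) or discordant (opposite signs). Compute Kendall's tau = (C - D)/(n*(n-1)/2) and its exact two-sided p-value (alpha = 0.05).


Step 1: Enumerate the 10 unordered pairs (i,j) with i<j and classify each by sign(x_j-x_i) * sign(y_j-y_i).
  (1,2):dx=-4,dy=-1->C; (1,3):dx=-1,dy=-4->C; (1,4):dx=-5,dy=+5->D; (1,5):dx=-6,dy=+2->D
  (2,3):dx=+3,dy=-3->D; (2,4):dx=-1,dy=+6->D; (2,5):dx=-2,dy=+3->D; (3,4):dx=-4,dy=+9->D
  (3,5):dx=-5,dy=+6->D; (4,5):dx=-1,dy=-3->C
Step 2: C = 3, D = 7, total pairs = 10.
Step 3: tau = (C - D)/(n(n-1)/2) = (3 - 7)/10 = -0.400000.
Step 4: Exact two-sided p-value (enumerate n! = 120 permutations of y under H0): p = 0.483333.
Step 5: alpha = 0.05. fail to reject H0.

tau_b = -0.4000 (C=3, D=7), p = 0.483333, fail to reject H0.


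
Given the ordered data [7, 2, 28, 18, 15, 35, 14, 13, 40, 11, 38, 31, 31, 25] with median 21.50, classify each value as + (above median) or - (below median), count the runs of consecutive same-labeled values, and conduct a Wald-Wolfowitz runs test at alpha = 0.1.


Step 1: Compute median = 21.50; label A = above, B = below.
Labels in order: BBABBABBABAAAA  (n_A = 7, n_B = 7)
Step 2: Count runs R = 8.
Step 3: Under H0 (random ordering), E[R] = 2*n_A*n_B/(n_A+n_B) + 1 = 2*7*7/14 + 1 = 8.0000.
        Var[R] = 2*n_A*n_B*(2*n_A*n_B - n_A - n_B) / ((n_A+n_B)^2 * (n_A+n_B-1)) = 8232/2548 = 3.2308.
        SD[R] = 1.7974.
Step 4: R = E[R], so z = 0 with no continuity correction.
Step 5: Two-sided p-value via normal approximation = 2*(1 - Phi(|z|)) = 1.000000.
Step 6: alpha = 0.1. fail to reject H0.

R = 8, z = 0.0000, p = 1.000000, fail to reject H0.


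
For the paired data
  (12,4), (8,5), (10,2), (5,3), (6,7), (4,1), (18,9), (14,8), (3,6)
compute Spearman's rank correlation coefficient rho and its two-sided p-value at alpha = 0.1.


Step 1: Rank x and y separately (midranks; no ties here).
rank(x): 12->7, 8->5, 10->6, 5->3, 6->4, 4->2, 18->9, 14->8, 3->1
rank(y): 4->4, 5->5, 2->2, 3->3, 7->7, 1->1, 9->9, 8->8, 6->6
Step 2: d_i = R_x(i) - R_y(i); compute d_i^2.
  (7-4)^2=9, (5-5)^2=0, (6-2)^2=16, (3-3)^2=0, (4-7)^2=9, (2-1)^2=1, (9-9)^2=0, (8-8)^2=0, (1-6)^2=25
sum(d^2) = 60.
Step 3: rho = 1 - 6*60 / (9*(9^2 - 1)) = 1 - 360/720 = 0.500000.
Step 4: Under H0, t = rho * sqrt((n-2)/(1-rho^2)) = 1.5275 ~ t(7).
Step 5: Two-sided p-value from the t-distribution with 7 df = 0.170471.
Step 6: alpha = 0.1. fail to reject H0.

rho = 0.5000, p = 0.170471, fail to reject H0 at alpha = 0.1.


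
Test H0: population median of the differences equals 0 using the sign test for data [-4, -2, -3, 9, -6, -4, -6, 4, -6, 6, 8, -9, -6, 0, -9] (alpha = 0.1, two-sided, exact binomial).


Step 1: Discard zero differences. Original n = 15; n_eff = number of nonzero differences = 14.
Nonzero differences (with sign): -4, -2, -3, +9, -6, -4, -6, +4, -6, +6, +8, -9, -6, -9
Step 2: Count signs: positive = 4, negative = 10.
Step 3: Under H0: P(positive) = 0.5, so the number of positives S ~ Bin(14, 0.5).
Step 4: Two-sided exact p-value = sum of Bin(14,0.5) probabilities at or below the observed probability = 0.179565.
Step 5: alpha = 0.1. fail to reject H0.

n_eff = 14, pos = 4, neg = 10, p = 0.179565, fail to reject H0.


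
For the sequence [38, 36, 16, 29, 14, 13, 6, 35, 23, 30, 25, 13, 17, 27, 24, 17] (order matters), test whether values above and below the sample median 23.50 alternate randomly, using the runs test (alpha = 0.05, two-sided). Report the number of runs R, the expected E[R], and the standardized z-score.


Step 1: Compute median = 23.50; label A = above, B = below.
Labels in order: AABABBBABAABBAAB  (n_A = 8, n_B = 8)
Step 2: Count runs R = 10.
Step 3: Under H0 (random ordering), E[R] = 2*n_A*n_B/(n_A+n_B) + 1 = 2*8*8/16 + 1 = 9.0000.
        Var[R] = 2*n_A*n_B*(2*n_A*n_B - n_A - n_B) / ((n_A+n_B)^2 * (n_A+n_B-1)) = 14336/3840 = 3.7333.
        SD[R] = 1.9322.
Step 4: Continuity-corrected z = (R - 0.5 - E[R]) / SD[R] = (10 - 0.5 - 9.0000) / 1.9322 = 0.2588.
Step 5: Two-sided p-value via normal approximation = 2*(1 - Phi(|z|)) = 0.795809.
Step 6: alpha = 0.05. fail to reject H0.

R = 10, z = 0.2588, p = 0.795809, fail to reject H0.


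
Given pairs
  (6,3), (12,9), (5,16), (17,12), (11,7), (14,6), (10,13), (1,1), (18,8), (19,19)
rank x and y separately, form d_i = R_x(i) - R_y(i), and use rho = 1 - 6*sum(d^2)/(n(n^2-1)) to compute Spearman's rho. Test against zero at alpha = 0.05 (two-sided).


Step 1: Rank x and y separately (midranks; no ties here).
rank(x): 6->3, 12->6, 5->2, 17->8, 11->5, 14->7, 10->4, 1->1, 18->9, 19->10
rank(y): 3->2, 9->6, 16->9, 12->7, 7->4, 6->3, 13->8, 1->1, 8->5, 19->10
Step 2: d_i = R_x(i) - R_y(i); compute d_i^2.
  (3-2)^2=1, (6-6)^2=0, (2-9)^2=49, (8-7)^2=1, (5-4)^2=1, (7-3)^2=16, (4-8)^2=16, (1-1)^2=0, (9-5)^2=16, (10-10)^2=0
sum(d^2) = 100.
Step 3: rho = 1 - 6*100 / (10*(10^2 - 1)) = 1 - 600/990 = 0.393939.
Step 4: Under H0, t = rho * sqrt((n-2)/(1-rho^2)) = 1.2123 ~ t(8).
Step 5: Two-sided p-value from the t-distribution with 8 df = 0.259998.
Step 6: alpha = 0.05. fail to reject H0.

rho = 0.3939, p = 0.259998, fail to reject H0 at alpha = 0.05.


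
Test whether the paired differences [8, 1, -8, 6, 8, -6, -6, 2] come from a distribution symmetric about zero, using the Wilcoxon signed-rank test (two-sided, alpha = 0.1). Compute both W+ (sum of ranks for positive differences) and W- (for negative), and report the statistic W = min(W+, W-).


Step 1: Drop any zero differences (none here) and take |d_i|.
|d| = [8, 1, 8, 6, 8, 6, 6, 2]
Step 2: Midrank |d_i| (ties get averaged ranks).
ranks: |8|->7, |1|->1, |8|->7, |6|->4, |8|->7, |6|->4, |6|->4, |2|->2
Step 3: Attach original signs; sum ranks with positive sign and with negative sign.
W+ = 7 + 1 + 4 + 7 + 2 = 21
W- = 7 + 4 + 4 = 15
(Check: W+ + W- = 36 should equal n(n+1)/2 = 36.)
Step 4: Test statistic W = min(W+, W-) = 15.
Step 5: Ties in |d|, so use the tie-corrected normal approximation.
        E[W] = n(n+1)/4 = 8*9/4 = 18.
        Tie groups: |d|=6 (t=3), |d|=8 (t=3); sum(t^3 - t) = 48.
        Var[W] = n(n+1)(2n+1)/24 - sum(t^3-t)/48 = 1224/24 - 48/48 = 50.
        z = (W - E[W]) / sqrt(Var[W]) = (15 - 18) / 7.0711 = -0.4243.
        Two-sided p = 2*Phi(z) = 0.671373.
Step 6: alpha = 0.1. fail to reject H0.

W+ = 21, W- = 15, W = min = 15, p = 0.671373, fail to reject H0.


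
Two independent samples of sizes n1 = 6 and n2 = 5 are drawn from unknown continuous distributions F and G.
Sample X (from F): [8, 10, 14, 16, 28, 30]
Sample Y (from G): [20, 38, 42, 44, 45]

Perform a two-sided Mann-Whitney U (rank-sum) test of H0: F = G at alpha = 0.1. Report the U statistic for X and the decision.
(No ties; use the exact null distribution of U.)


Step 1: Combine and sort all 11 observations; assign midranks.
sorted (value, group): (8,X), (10,X), (14,X), (16,X), (20,Y), (28,X), (30,X), (38,Y), (42,Y), (44,Y), (45,Y)
ranks: 8->1, 10->2, 14->3, 16->4, 20->5, 28->6, 30->7, 38->8, 42->9, 44->10, 45->11
Step 2: Rank sum for X: R1 = 1 + 2 + 3 + 4 + 6 + 7 = 23.
Step 3: U_X = R1 - n1(n1+1)/2 = 23 - 6*7/2 = 23 - 21 = 2.
       U_Y = n1*n2 - U_X = 30 - 2 = 28.
Step 4: No ties, so the exact null distribution of U (based on enumerating the C(11,6) = 462 equally likely rank assignments) gives the two-sided p-value.
Step 5: p-value = 0.017316; compare to alpha = 0.1. reject H0.

U_X = 2, p = 0.017316, reject H0 at alpha = 0.1.


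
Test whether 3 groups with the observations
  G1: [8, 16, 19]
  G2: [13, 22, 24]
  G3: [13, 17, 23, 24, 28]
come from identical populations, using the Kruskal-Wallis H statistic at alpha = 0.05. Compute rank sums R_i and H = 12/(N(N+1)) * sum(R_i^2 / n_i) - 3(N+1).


Step 1: Combine all N = 11 observations and assign midranks.
sorted (value, group, rank): (8,G1,1), (13,G2,2.5), (13,G3,2.5), (16,G1,4), (17,G3,5), (19,G1,6), (22,G2,7), (23,G3,8), (24,G2,9.5), (24,G3,9.5), (28,G3,11)
Step 2: Sum ranks within each group.
R_1 = 11 (n_1 = 3)
R_2 = 19 (n_2 = 3)
R_3 = 36 (n_3 = 5)
Step 3: H = 12/(N(N+1)) * sum(R_i^2/n_i) - 3(N+1)
     = 12/(11*12) * (11^2/3 + 19^2/3 + 36^2/5) - 3*12
     = 0.090909 * 419.867 - 36
     = 2.169697.
Step 4: Ties present; correction factor C = 1 - 12/(11^3 - 11) = 0.990909. Corrected H = 2.169697 / 0.990909 = 2.189602.
Step 5: Under H0, H ~ chi^2(2); p-value = 0.334606.
Step 6: alpha = 0.05. fail to reject H0.

H = 2.1896, df = 2, p = 0.334606, fail to reject H0.


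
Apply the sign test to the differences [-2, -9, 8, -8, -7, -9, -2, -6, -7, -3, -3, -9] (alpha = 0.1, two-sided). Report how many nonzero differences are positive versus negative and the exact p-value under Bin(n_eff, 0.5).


Step 1: Discard zero differences. Original n = 12; n_eff = number of nonzero differences = 12.
Nonzero differences (with sign): -2, -9, +8, -8, -7, -9, -2, -6, -7, -3, -3, -9
Step 2: Count signs: positive = 1, negative = 11.
Step 3: Under H0: P(positive) = 0.5, so the number of positives S ~ Bin(12, 0.5).
Step 4: Two-sided exact p-value = sum of Bin(12,0.5) probabilities at or below the observed probability = 0.006348.
Step 5: alpha = 0.1. reject H0.

n_eff = 12, pos = 1, neg = 11, p = 0.006348, reject H0.


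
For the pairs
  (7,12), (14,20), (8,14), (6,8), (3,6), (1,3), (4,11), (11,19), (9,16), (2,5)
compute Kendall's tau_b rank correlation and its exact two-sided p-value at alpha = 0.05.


Step 1: Enumerate the 45 unordered pairs (i,j) with i<j and classify each by sign(x_j-x_i) * sign(y_j-y_i).
  (1,2):dx=+7,dy=+8->C; (1,3):dx=+1,dy=+2->C; (1,4):dx=-1,dy=-4->C; (1,5):dx=-4,dy=-6->C
  (1,6):dx=-6,dy=-9->C; (1,7):dx=-3,dy=-1->C; (1,8):dx=+4,dy=+7->C; (1,9):dx=+2,dy=+4->C
  (1,10):dx=-5,dy=-7->C; (2,3):dx=-6,dy=-6->C; (2,4):dx=-8,dy=-12->C; (2,5):dx=-11,dy=-14->C
  (2,6):dx=-13,dy=-17->C; (2,7):dx=-10,dy=-9->C; (2,8):dx=-3,dy=-1->C; (2,9):dx=-5,dy=-4->C
  (2,10):dx=-12,dy=-15->C; (3,4):dx=-2,dy=-6->C; (3,5):dx=-5,dy=-8->C; (3,6):dx=-7,dy=-11->C
  (3,7):dx=-4,dy=-3->C; (3,8):dx=+3,dy=+5->C; (3,9):dx=+1,dy=+2->C; (3,10):dx=-6,dy=-9->C
  (4,5):dx=-3,dy=-2->C; (4,6):dx=-5,dy=-5->C; (4,7):dx=-2,dy=+3->D; (4,8):dx=+5,dy=+11->C
  (4,9):dx=+3,dy=+8->C; (4,10):dx=-4,dy=-3->C; (5,6):dx=-2,dy=-3->C; (5,7):dx=+1,dy=+5->C
  (5,8):dx=+8,dy=+13->C; (5,9):dx=+6,dy=+10->C; (5,10):dx=-1,dy=-1->C; (6,7):dx=+3,dy=+8->C
  (6,8):dx=+10,dy=+16->C; (6,9):dx=+8,dy=+13->C; (6,10):dx=+1,dy=+2->C; (7,8):dx=+7,dy=+8->C
  (7,9):dx=+5,dy=+5->C; (7,10):dx=-2,dy=-6->C; (8,9):dx=-2,dy=-3->C; (8,10):dx=-9,dy=-14->C
  (9,10):dx=-7,dy=-11->C
Step 2: C = 44, D = 1, total pairs = 45.
Step 3: tau = (C - D)/(n(n-1)/2) = (44 - 1)/45 = 0.955556.
Step 4: Exact two-sided p-value (enumerate n! = 3628800 permutations of y under H0): p = 0.000006.
Step 5: alpha = 0.05. reject H0.

tau_b = 0.9556 (C=44, D=1), p = 0.000006, reject H0.


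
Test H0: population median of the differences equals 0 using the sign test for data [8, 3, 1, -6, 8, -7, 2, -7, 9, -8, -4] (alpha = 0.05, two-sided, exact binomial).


Step 1: Discard zero differences. Original n = 11; n_eff = number of nonzero differences = 11.
Nonzero differences (with sign): +8, +3, +1, -6, +8, -7, +2, -7, +9, -8, -4
Step 2: Count signs: positive = 6, negative = 5.
Step 3: Under H0: P(positive) = 0.5, so the number of positives S ~ Bin(11, 0.5).
Step 4: Two-sided exact p-value = sum of Bin(11,0.5) probabilities at or below the observed probability = 1.000000.
Step 5: alpha = 0.05. fail to reject H0.

n_eff = 11, pos = 6, neg = 5, p = 1.000000, fail to reject H0.


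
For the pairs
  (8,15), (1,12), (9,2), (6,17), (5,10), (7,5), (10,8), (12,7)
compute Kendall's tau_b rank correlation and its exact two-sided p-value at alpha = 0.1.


Step 1: Enumerate the 28 unordered pairs (i,j) with i<j and classify each by sign(x_j-x_i) * sign(y_j-y_i).
  (1,2):dx=-7,dy=-3->C; (1,3):dx=+1,dy=-13->D; (1,4):dx=-2,dy=+2->D; (1,5):dx=-3,dy=-5->C
  (1,6):dx=-1,dy=-10->C; (1,7):dx=+2,dy=-7->D; (1,8):dx=+4,dy=-8->D; (2,3):dx=+8,dy=-10->D
  (2,4):dx=+5,dy=+5->C; (2,5):dx=+4,dy=-2->D; (2,6):dx=+6,dy=-7->D; (2,7):dx=+9,dy=-4->D
  (2,8):dx=+11,dy=-5->D; (3,4):dx=-3,dy=+15->D; (3,5):dx=-4,dy=+8->D; (3,6):dx=-2,dy=+3->D
  (3,7):dx=+1,dy=+6->C; (3,8):dx=+3,dy=+5->C; (4,5):dx=-1,dy=-7->C; (4,6):dx=+1,dy=-12->D
  (4,7):dx=+4,dy=-9->D; (4,8):dx=+6,dy=-10->D; (5,6):dx=+2,dy=-5->D; (5,7):dx=+5,dy=-2->D
  (5,8):dx=+7,dy=-3->D; (6,7):dx=+3,dy=+3->C; (6,8):dx=+5,dy=+2->C; (7,8):dx=+2,dy=-1->D
Step 2: C = 9, D = 19, total pairs = 28.
Step 3: tau = (C - D)/(n(n-1)/2) = (9 - 19)/28 = -0.357143.
Step 4: Exact two-sided p-value (enumerate n! = 40320 permutations of y under H0): p = 0.275099.
Step 5: alpha = 0.1. fail to reject H0.

tau_b = -0.3571 (C=9, D=19), p = 0.275099, fail to reject H0.


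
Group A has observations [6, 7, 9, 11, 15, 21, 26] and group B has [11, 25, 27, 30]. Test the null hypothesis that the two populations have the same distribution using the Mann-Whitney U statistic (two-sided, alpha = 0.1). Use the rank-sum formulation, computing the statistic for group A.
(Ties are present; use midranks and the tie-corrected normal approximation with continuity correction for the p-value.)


Step 1: Combine and sort all 11 observations; assign midranks.
sorted (value, group): (6,X), (7,X), (9,X), (11,X), (11,Y), (15,X), (21,X), (25,Y), (26,X), (27,Y), (30,Y)
ranks: 6->1, 7->2, 9->3, 11->4.5, 11->4.5, 15->6, 21->7, 25->8, 26->9, 27->10, 30->11
Step 2: Rank sum for X: R1 = 1 + 2 + 3 + 4.5 + 6 + 7 + 9 = 32.5.
Step 3: U_X = R1 - n1(n1+1)/2 = 32.5 - 7*8/2 = 32.5 - 28 = 4.5.
       U_Y = n1*n2 - U_X = 28 - 4.5 = 23.5.
Step 4: Ties are present, so use the tie-corrected normal approximation (with continuity correction) for the p-value.
Step 5: p-value = 0.088247; compare to alpha = 0.1. reject H0.

U_X = 4.5, p = 0.088247, reject H0 at alpha = 0.1.


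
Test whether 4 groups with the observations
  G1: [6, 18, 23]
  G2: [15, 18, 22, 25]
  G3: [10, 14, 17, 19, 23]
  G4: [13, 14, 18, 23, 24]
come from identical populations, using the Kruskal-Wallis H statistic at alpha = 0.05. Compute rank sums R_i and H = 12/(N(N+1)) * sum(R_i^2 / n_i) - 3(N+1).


Step 1: Combine all N = 17 observations and assign midranks.
sorted (value, group, rank): (6,G1,1), (10,G3,2), (13,G4,3), (14,G3,4.5), (14,G4,4.5), (15,G2,6), (17,G3,7), (18,G1,9), (18,G2,9), (18,G4,9), (19,G3,11), (22,G2,12), (23,G1,14), (23,G3,14), (23,G4,14), (24,G4,16), (25,G2,17)
Step 2: Sum ranks within each group.
R_1 = 24 (n_1 = 3)
R_2 = 44 (n_2 = 4)
R_3 = 38.5 (n_3 = 5)
R_4 = 46.5 (n_4 = 5)
Step 3: H = 12/(N(N+1)) * sum(R_i^2/n_i) - 3(N+1)
     = 12/(17*18) * (24^2/3 + 44^2/4 + 38.5^2/5 + 46.5^2/5) - 3*18
     = 0.039216 * 1404.9 - 54
     = 1.094118.
Step 4: Ties present; correction factor C = 1 - 54/(17^3 - 17) = 0.988971. Corrected H = 1.094118 / 0.988971 = 1.106320.
Step 5: Under H0, H ~ chi^2(3); p-value = 0.775549.
Step 6: alpha = 0.05. fail to reject H0.

H = 1.1063, df = 3, p = 0.775549, fail to reject H0.
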